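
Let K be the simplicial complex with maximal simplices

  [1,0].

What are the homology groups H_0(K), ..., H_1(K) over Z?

H_0 ≅ Z,  H_1 = 0.

K has 2 vertices, 1 edge.
rank ∂_0 = 0, rank ∂_1 = 1 ⇒ b_0 = 2 − 0 − 1 = 1; all invariant factors of ∂_1 are 1 so no torsion. So H_0 ≅ Z.
rank ∂_1 = 1, rank ∂_2 = 0 ⇒ b_1 = 1 − 1 − 0 = 0. So H_1 ≅ 0.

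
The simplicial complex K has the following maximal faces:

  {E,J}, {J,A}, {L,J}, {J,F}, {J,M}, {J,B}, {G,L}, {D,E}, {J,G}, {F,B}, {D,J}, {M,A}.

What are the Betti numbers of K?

We work with the vertex ordering A < B < D < E < F < G < J < L < M. The simplices of K, each written with vertices in increasing order, are:

  0-simplices (9): A, B, D, E, F, G, J, L, M
  1-simplices (12): AJ, AM, BF, BJ, DE, DJ, EJ, FJ, GJ, GL, JL, JM

so the chain groups are C_0 ≅ Z^9, C_1 ≅ Z^12.

∂_1: C_1 → C_0 is given by ∂[p,q] = [q] − [p]. For instance
  ∂FJ = J − F.
As a 9×12 matrix over Z this has rank 8, with invariant factors (1,1,1,1,1,1,1,1).

From H_k ≅ ker(∂_k) / im(∂_{k+1}) we obtain:

  H_0: rank C_0 − rank ∂_1 = 9 − 8 = 1, and the invariant factors of ∂_1 are all 1, so H_0 ≅ Z.
  H_1: rank ker ∂_1 − rank ∂_2 = (12 − 8) − 0 = 4, and there is no ∂_2, so H_1 ≅ Z^4.

As a check, the Euler characteristic is 9 − 12 = -3, which agrees with 1 − 4 = -3.
(K is a triangulation of a wedge of 4 circles.)

Hence the Betti numbers are b_0 = 1, b_1 = 4.

b_0 = 1, b_1 = 4.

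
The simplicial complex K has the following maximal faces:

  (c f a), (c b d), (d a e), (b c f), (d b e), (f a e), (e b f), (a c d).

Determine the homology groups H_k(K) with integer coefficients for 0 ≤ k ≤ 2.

H_0 ≅ Z,  H_1 = 0,  H_2 ≅ Z.

Fix the vertex order a < b < c < d < e < f and write every simplex with vertices in increasing order. Then dim K = 2 and the simplices of K are:

  0-simplices (6): a, b, c, d, e, f
  1-simplices (12): ac, ad, ae, af, bc, bd, be, bf, cd, cf, de, ef
  2-simplices (8): acd, acf, ade, aef, bcd, bcf, bde, bef

so the chain groups are C_0 ≅ Z^6, C_1 ≅ Z^12, C_2 ≅ Z^8.

Boundary ∂_1: C_1 → C_0 sends each edge [p,q] (with p < q) to q − p.
As a 6×12 matrix over Z this has rank 5, with invariant factors (1,1,1,1,1).

Boundary ∂_2: C_2 → C_1 sends each 2-simplex [p,q,r] to [q,r] − [p,r] + [p,q]. For instance
  ∂bcd = cd − bd + bc,
  ∂acd = cd − ad + ac.
The 12×8 boundary matrix has rank 7 and Smith normal form diag(1,1,1,1,1,1,1).

Computing H_k = (kernel of ∂_k) / (image of ∂_{k+1}):

  H_0: rank C_0 − rank ∂_1 = 6 − 5 = 1, and the invariant factors of ∂_1 are all 1, so H_0 = Z.
  H_1: rank ker ∂_1 − rank ∂_2 = (12 − 5) − 7 = 0, and the invariant factors of ∂_2 are all 1, so H_1 = 0.
  H_2: rank ker ∂_2 − rank ∂_3 = (8 − 7) − 0 = 1, and there is no ∂_3, so H_2 = Z.

As a check, the Euler characteristic is 6 − 12 + 8 = 2, which agrees with 1 − 0 + 1 = 2.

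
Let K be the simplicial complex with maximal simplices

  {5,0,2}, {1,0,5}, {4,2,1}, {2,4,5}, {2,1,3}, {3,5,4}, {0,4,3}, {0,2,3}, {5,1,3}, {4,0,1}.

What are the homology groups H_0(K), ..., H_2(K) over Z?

H_0 = Z,  H_1 = Z/2,  H_2 = 0.

K has 6 vertices, 15 edges, 10 triangles.
rank ∂_0 = 0, rank ∂_1 = 5 ⇒ b_0 = 6 − 0 − 5 = 1; all invariant factors of ∂_1 are 1 so no torsion. So H_0 ≅ Z.
rank ∂_1 = 5, rank ∂_2 = 10 ⇒ b_1 = 15 − 5 − 10 = 0; ∂_2 has invariant factor(s) [2] giving torsion. So H_1 ≅ Z/2.
rank ∂_2 = 10, rank ∂_3 = 0 ⇒ b_2 = 10 − 10 − 0 = 0. So H_2 ≅ 0.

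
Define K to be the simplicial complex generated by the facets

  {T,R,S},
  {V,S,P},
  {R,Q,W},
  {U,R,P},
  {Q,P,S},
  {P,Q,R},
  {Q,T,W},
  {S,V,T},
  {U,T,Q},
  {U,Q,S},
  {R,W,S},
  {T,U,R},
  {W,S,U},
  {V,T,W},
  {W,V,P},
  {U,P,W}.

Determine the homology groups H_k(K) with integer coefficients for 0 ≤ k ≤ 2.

H_0 = Z,  H_1 = Z^2,  H_2 = Z.

Fix the vertex order P < Q < R < S < T < U < V < W and write every simplex with vertices in increasing order. Then dim K = 2 and the simplices of K are:

  0-simplices (8): P, Q, R, S, T, U, V, W
  1-simplices (24): PQ, PR, PS, PU, PV, PW, QR, QS, QT, QU, QW, RS, RT, RU, RW, ST, SU, SV, SW, TU, TV, TW, UW, VW
  2-simplices (16): PQR, PQS, PRU, PSV, PUW, PVW, QRW, QSU, QTU, QTW, RST, RSW, RTU, STV, SUW, TVW

giving chain groups C_0 ≅ Z^8, C_1 ≅ Z^24, C_2 ≅ Z^16.

The boundary map ∂_1: C_1 → C_0 sends each edge [p,q] (with p < q) to q − p. For instance
  ∂QS = S − Q.
As a 8×24 matrix over Z this has rank 7, with invariant factors (1,1,1,1,1,1,1).

The boundary map ∂_2: C_2 → C_1 maps a triangle to the signed sum of its edges. For instance
  ∂PUW = UW − PW + PU,
  ∂RST = ST − RT + RS.
The resulting 24×16 matrix has rank 15, and its Smith normal form has invariant factors (1,1,1,1,1,1,1,1,1,1,1,1,1,1,1).

Now H_k = ker ∂_k / im ∂_{k+1}, so:

  H_0: rank C_0 − rank ∂_1 = 8 − 7 = 1, and the invariant factors of ∂_1 are all 1, so H_0 = Z.
  H_1: rank ker ∂_1 − rank ∂_2 = (24 − 7) − 15 = 2, and the invariant factors of ∂_2 are all 1, so H_1 = Z^2.
  H_2: rank ker ∂_2 − rank ∂_3 = (16 − 15) − 0 = 1, and there is no ∂_3, so H_2 = Z.

(K is a triangulation of the torus T^2.)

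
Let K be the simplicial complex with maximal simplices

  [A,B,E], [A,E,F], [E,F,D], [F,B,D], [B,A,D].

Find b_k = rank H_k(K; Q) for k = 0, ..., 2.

b_0 = 1, b_1 = 1, b_2 = 0.

We work with the vertex ordering A < B < D < E < F. The simplices of K, each written with vertices in increasing order, are:

  0-simplices (5): A, B, D, E, F
  1-simplices (10): AB, AD, AE, AF, BD, BE, BF, DE, DF, EF
  2-simplices (5): ABD, ABE, AEF, BDF, DEF

so the chain groups are C_0 ≅ Z^5, C_1 ≅ Z^10, C_2 ≅ Z^5.

∂_1: C_1 → C_0 sends each edge [p,q] (with p < q) to q − p. For instance
  ∂AF = F − A.
This gives a 5×10 integer matrix of rank 4; reducing to Smith normal form yields diagonal entries (1,1,1,1).

∂_2: C_2 → C_1 maps a triangle to the signed sum of its edges. For instance
  ∂ABD = BD − AD + AB,
  ∂BDF = DF − BF + BD.
As a 10×5 matrix over Z this has rank 5, with invariant factors (1,1,1,1,1).

Reading off H_k = ker ∂_k / im ∂_{k+1}:

  H_0: rank C_0 − rank ∂_1 = 5 − 4 = 1, and the invariant factors of ∂_1 are all 1, so H_0 = Z.
  H_1: rank ker ∂_1 − rank ∂_2 = (10 − 4) − 5 = 1, and the invariant factors of ∂_2 are all 1, so H_1 = Z.
  H_2: rank ker ∂_2 − rank ∂_3 = (5 − 5) − 0 = 0, and there is no ∂_3, so H_2 = 0.

(K is a triangulation of the Möbius band.)

Hence the Betti numbers are b_0 = 1, b_1 = 1, b_2 = 0.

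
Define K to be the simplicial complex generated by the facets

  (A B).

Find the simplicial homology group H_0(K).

Fix the vertex order A < B and write every simplex with vertices in increasing order. Then dim K = 1 and the simplices of K are:

  0-simplices (2): A, B
  1-simplices (1): AB

giving chain groups C_0 ≅ Z^2, C_1 ≅ Z^1.

∂_1: C_1 → C_0 is given by ∂[p,q] = [q] − [p]. For instance
  ∂AB = B − A.
This gives a 2×1 integer matrix of rank 1; reducing to Smith normal form yields diagonal entries (1).

Reading off H_k = ker ∂_k / im ∂_{k+1}:

  H_0: rank C_0 − rank ∂_1 = 2 − 1 = 1, and the invariant factors of ∂_1 are all 1, so H_0 ≅ Z.

H_0 ≅ Z.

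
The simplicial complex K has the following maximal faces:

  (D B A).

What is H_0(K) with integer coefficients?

H_0 ≅ Z.

We work with the vertex ordering A < B < D. The simplices of K, each written with vertices in increasing order, are:

  0-simplices (3): A, B, D
  1-simplices (3): AB, AD, BD
  2-simplices (1): ABD

Hence C_0 ≅ Z^3, C_1 ≅ Z^3, C_2 ≅ Z^1.

Boundary ∂_1: C_1 → C_0 sends each edge [p,q] (with p < q) to q − p. For instance
  ∂AB = B − A.
This gives a 3×3 integer matrix of rank 2; reducing to Smith normal form yields diagonal entries (1,1).

∂_2: C_2 → C_1 sends each 2-simplex [p,q,r] to [q,r] − [p,r] + [p,q]. For instance
  ∂ABD = BD − AD + AB.
As a 3×1 matrix over Z this has rank 1, with invariant factors (1).

Computing H_k = (kernel of ∂_k) / (image of ∂_{k+1}):

  H_0: rank C_0 − rank ∂_1 = 3 − 2 = 1, and the invariant factors of ∂_1 are all 1, so H_0 = Z.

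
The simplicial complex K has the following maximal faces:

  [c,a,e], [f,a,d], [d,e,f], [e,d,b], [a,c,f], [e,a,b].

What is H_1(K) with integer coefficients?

Fix the vertex order a < b < c < d < e < f and write every simplex with vertices in increasing order. Then dim K = 2 and the simplices of K are:

  0-simplices (6): a, b, c, d, e, f
  1-simplices (12): ab, ac, ad, ae, af, bd, be, ce, cf, de, df, ef
  2-simplices (6): abe, ace, acf, adf, bde, def

giving chain groups C_0 ≅ Z^6, C_1 ≅ Z^12, C_2 ≅ Z^6.

∂_1: C_1 → C_0 sends each edge [p,q] (with p < q) to q − p.
This gives a 6×12 integer matrix of rank 5; reducing to Smith normal form yields diagonal entries (1,1,1,1,1).

The boundary map ∂_2: C_2 → C_1 sends each 2-simplex [p,q,r] to [q,r] − [p,r] + [p,q]. For instance
  ∂def = ef − df + de,
  ∂abe = be − ae + ab.
The 12×6 boundary matrix has rank 6 and Smith normal form diag(1,1,1,1,1,1).

From H_k ≅ ker(∂_k) / im(∂_{k+1}) we obtain:

  H_1: rank ker ∂_1 − rank ∂_2 = (12 − 5) − 6 = 1, and the invariant factors of ∂_2 are all 1, so H_1 = Z.

(K is a triangulation of the cylinder S^1 x I.)

H_1 ≅ Z.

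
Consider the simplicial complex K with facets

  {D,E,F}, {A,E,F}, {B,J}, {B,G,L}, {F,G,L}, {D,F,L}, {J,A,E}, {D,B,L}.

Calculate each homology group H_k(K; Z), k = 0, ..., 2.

H_0 = Z,  H_1 = Z,  H_2 = 0.

Take the total order A < B < D < E < F < G < J < L on the vertex set. Then K (dimension 2) consists of the simplices:

  0-simplices (8): A, B, D, E, F, G, J, L
  1-simplices (15): AE, AF, AJ, BD, BG, BJ, BL, DE, DF, DL, EF, EJ, FG, FL, GL
  2-simplices (7): AEF, AEJ, BDL, BGL, DEF, DFL, FGL

Hence C_0 ≅ Z^8, C_1 ≅ Z^15, C_2 ≅ Z^7.

Boundary ∂_1: C_1 → C_0 sends each edge [p,q] (with p < q) to q − p. For instance
  ∂AF = F − A.
The resulting 8×15 matrix has rank 7, and its Smith normal form has invariant factors (1,1,1,1,1,1,1).

The boundary map ∂_2: C_2 → C_1 maps a triangle to the signed sum of its edges. For instance
  ∂BDL = DL − BL + BD,
  ∂AEJ = EJ − AJ + AE.
As a 15×7 matrix over Z this has rank 7, with invariant factors (1,1,1,1,1,1,1).

Reading off H_k = ker ∂_k / im ∂_{k+1}:

  H_0: rank C_0 − rank ∂_1 = 8 − 7 = 1, and the invariant factors of ∂_1 are all 1, so H_0 ≅ Z.
  H_1: rank ker ∂_1 − rank ∂_2 = (15 − 7) − 7 = 1, and the invariant factors of ∂_2 are all 1, so H_1 ≅ Z.
  H_2: rank ker ∂_2 − rank ∂_3 = (7 − 7) − 0 = 0, and there is no ∂_3, so H_2 ≅ 0.

As a check, the Euler characteristic is 8 − 15 + 7 = 0, which agrees with 1 − 1 + 0 = 0.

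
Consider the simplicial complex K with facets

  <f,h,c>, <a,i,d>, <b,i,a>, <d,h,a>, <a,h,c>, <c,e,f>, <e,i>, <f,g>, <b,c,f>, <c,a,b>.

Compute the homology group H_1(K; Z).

Order the vertices as a < b < c < d < e < f < g < h < i. Listing each simplex with vertices in this order, K has dimension 2 with simplices:

  0-simplices (9): a, b, c, d, e, f, g, h, i
  1-simplices (17): ab, ac, ad, ah, ai, bc, bf, bi, ce, cf, ch, dh, di, ef, ei, fg, fh
  2-simplices (8): abc, abi, ach, adh, adi, bcf, cef, cfh

so the chain groups are C_0 ≅ Z^9, C_1 ≅ Z^17, C_2 ≅ Z^8.

Boundary ∂_1: C_1 → C_0 maps an edge to its endpoints' difference, ∂[p,q] = q − p.
As a 9×17 matrix over Z this has rank 8, with invariant factors (1,1,1,1,1,1,1,1).

∂_2: C_2 → C_1 sends each 2-simplex [p,q,r] to [q,r] − [p,r] + [p,q]. For instance
  ∂cfh = fh − ch + cf,
  ∂abc = bc − ac + ab.
This gives a 17×8 integer matrix of rank 8; reducing to Smith normal form yields diagonal entries (1,1,1,1,1,1,1,1).

Now H_k = ker ∂_k / im ∂_{k+1}, so:

  H_1: rank ker ∂_1 − rank ∂_2 = (17 − 8) − 8 = 1, and the invariant factors of ∂_2 are all 1, so H_1 = Z.

H_1 = Z.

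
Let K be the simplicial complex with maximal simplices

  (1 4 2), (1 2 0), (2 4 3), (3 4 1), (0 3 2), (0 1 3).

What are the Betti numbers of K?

b_0 = 1, b_1 = 0, b_2 = 1.

Order the vertices as 0 < 1 < 2 < 3 < 4. Listing each simplex with vertices in this order, K has dimension 2 with simplices:

  0-simplices (5): [0], [1], [2], [3], [4]
  1-simplices (9): [0,1], [0,2], [0,3], [1,2], [1,3], [1,4], [2,3], [2,4], [3,4]
  2-simplices (6): [0,1,2], [0,1,3], [0,2,3], [1,2,4], [1,3,4], [2,3,4]

so the chain groups are C_0 ≅ Z^5, C_1 ≅ Z^9, C_2 ≅ Z^6.

∂_1: C_1 → C_0 maps an edge to its endpoints' difference, ∂[p,q] = q − p. For instance
  ∂[0,3] = [3] − [0].
The 5×9 boundary matrix has rank 4 and Smith normal form diag(1,1,1,1).

∂_2: C_2 → C_1 sends each 2-simplex [p,q,r] to [q,r] − [p,r] + [p,q]. For instance
  ∂[1,2,4] = [2,4] − [1,4] + [1,2],
  ∂[0,1,2] = [1,2] − [0,2] + [0,1].
The 9×6 boundary matrix has rank 5 and Smith normal form diag(1,1,1,1,1).

From H_k ≅ ker(∂_k) / im(∂_{k+1}) we obtain:

  H_0: rank C_0 − rank ∂_1 = 5 − 4 = 1, and the invariant factors of ∂_1 are all 1, so H_0 ≅ Z.
  H_1: rank ker ∂_1 − rank ∂_2 = (9 − 4) − 5 = 0, and the invariant factors of ∂_2 are all 1, so H_1 ≅ 0.
  H_2: rank ker ∂_2 − rank ∂_3 = (6 − 5) − 0 = 1, and there is no ∂_3, so H_2 ≅ Z.

Hence the Betti numbers are b_0 = 1, b_1 = 0, b_2 = 1.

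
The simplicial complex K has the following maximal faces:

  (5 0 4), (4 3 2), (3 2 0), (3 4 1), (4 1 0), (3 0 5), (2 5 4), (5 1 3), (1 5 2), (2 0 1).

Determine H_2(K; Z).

H_2 = 0.

K has 6 vertices, 15 edges, 10 triangles.
rank ∂_2 = 10, rank ∂_3 = 0 ⇒ b_2 = 10 − 10 − 0 = 0. So H_2 = 0.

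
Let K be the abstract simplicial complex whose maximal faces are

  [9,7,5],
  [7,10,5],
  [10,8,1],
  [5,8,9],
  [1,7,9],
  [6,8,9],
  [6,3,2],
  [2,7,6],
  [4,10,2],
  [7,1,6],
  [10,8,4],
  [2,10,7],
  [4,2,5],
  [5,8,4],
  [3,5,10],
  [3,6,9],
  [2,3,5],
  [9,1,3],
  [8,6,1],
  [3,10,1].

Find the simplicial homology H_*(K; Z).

Fix the vertex order 1 < 2 < 3 < 4 < 5 < 6 < 7 < 8 < 9 < 10 and write every simplex with vertices in increasing order. Then dim K = 2 and the simplices of K are:

  0-simplices (10): [1], [2], [3], [4], [5], [6], [7], [8], [9], [10]
  1-simplices (30): (30 of them)
  2-simplices (20): (20 of them)

giving chain groups C_0 ≅ Z^10, C_1 ≅ Z^30, C_2 ≅ Z^20.

∂_1: C_1 → C_0 is given by ∂[p,q] = [q] − [p]. For instance
  ∂[6,7] = [7] − [6].
As a 10×30 matrix over Z this has rank 9, with invariant factors (1,1,1,1,1,1,1,1,1).

Boundary ∂_2: C_2 → C_1 maps a triangle to the signed sum of its edges. For instance
  ∂[3,6,9] = [6,9] − [3,9] + [3,6],
  ∂[2,7,10] = [7,10] − [2,10] + [2,7].
As a 30×20 matrix over Z this has rank 20, with invariant factors (1,1,1,1,1,1,1,1,1,1,1,1,1,1,1,1,1,1,1,2).

Reading off H_k = ker ∂_k / im ∂_{k+1}:

  H_0: rank C_0 − rank ∂_1 = 10 − 9 = 1, and the invariant factors of ∂_1 are all 1, so H_0 ≅ Z.
  H_1: rank ker ∂_1 − rank ∂_2 = (30 − 9) − 20 = 1, and ∂_2 has invariant factor 2 > 1, so H_1 ≅ Z ⊕ Z/2.
  H_2: rank ker ∂_2 − rank ∂_3 = (20 − 20) − 0 = 0, and there is no ∂_3, so H_2 ≅ 0.

H_0 ≅ Z,  H_1 ≅ Z ⊕ Z/2,  H_2 = 0.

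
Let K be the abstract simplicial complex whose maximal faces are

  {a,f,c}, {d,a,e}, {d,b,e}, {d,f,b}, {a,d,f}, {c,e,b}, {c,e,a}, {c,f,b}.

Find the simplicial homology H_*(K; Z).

Order the vertices as a < b < c < d < e < f. Listing each simplex with vertices in this order, K has dimension 2 with simplices:

  0-simplices (6): a, b, c, d, e, f
  1-simplices (12): ac, ad, ae, af, bc, bd, be, bf, ce, cf, de, df
  2-simplices (8): ace, acf, ade, adf, bce, bcf, bde, bdf

so the chain groups are C_0 ≅ Z^6, C_1 ≅ Z^12, C_2 ≅ Z^8.

∂_1: C_1 → C_0 maps an edge to its endpoints' difference, ∂[p,q] = q − p.
The resulting 6×12 matrix has rank 5, and its Smith normal form has invariant factors (1,1,1,1,1).

Boundary ∂_2: C_2 → C_1 maps a triangle to the signed sum of its edges. For instance
  ∂bce = ce − be + bc,
  ∂bdf = df − bf + bd.
The 12×8 boundary matrix has rank 7 and Smith normal form diag(1,1,1,1,1,1,1).

From H_k ≅ ker(∂_k) / im(∂_{k+1}) we obtain:

  H_0: rank C_0 − rank ∂_1 = 6 − 5 = 1, and the invariant factors of ∂_1 are all 1, so H_0 ≅ Z.
  H_1: rank ker ∂_1 − rank ∂_2 = (12 − 5) − 7 = 0, and the invariant factors of ∂_2 are all 1, so H_1 ≅ 0.
  H_2: rank ker ∂_2 − rank ∂_3 = (8 − 7) − 0 = 1, and there is no ∂_3, so H_2 ≅ Z.

As a check, the Euler characteristic is 6 − 12 + 8 = 2, which agrees with 1 − 0 + 1 = 2.

H_0 = Z,  H_1 = 0,  H_2 = Z.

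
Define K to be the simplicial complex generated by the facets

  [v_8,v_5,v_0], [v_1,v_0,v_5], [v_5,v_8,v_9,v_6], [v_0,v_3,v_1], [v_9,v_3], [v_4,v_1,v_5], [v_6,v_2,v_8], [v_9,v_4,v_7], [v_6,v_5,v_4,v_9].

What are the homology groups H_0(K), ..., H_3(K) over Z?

H_0 ≅ Z,  H_1 ≅ Z,  H_2 = 0,  H_3 = 0.

Fix the vertex order v_0 < v_1 < v_2 < v_3 < v_4 < v_5 < v_6 < v_7 < v_8 < v_9 and write every simplex with vertices in increasing order. Then dim K = 3 and the simplices of K are:

  0-simplices (10): [v_0], [v_1], [v_2], [v_3], [v_4], [v_5], [v_6], [v_7], [v_8], [v_9]
  1-simplices (21): (21 of them)
  2-simplices (13): (13 of them)
  3-simplices (2): [v_4,v_5,v_6,v_9], [v_5,v_6,v_8,v_9]

giving chain groups C_0 ≅ Z^10, C_1 ≅ Z^21, C_2 ≅ Z^13, C_3 ≅ Z^2.

The boundary map ∂_1: C_1 → C_0 sends each edge [p,q] (with p < q) to q − p.
This gives a 10×21 integer matrix of rank 9; reducing to Smith normal form yields diagonal entries (1,1,1,1,1,1,1,1,1).

Boundary ∂_2: C_2 → C_1 acts by ∂[p,q,r] = [q,r] − [p,r] + [p,q]. For instance
  ∂[v_6,v_8,v_9] = [v_8,v_9] − [v_6,v_9] + [v_6,v_8],
  ∂[v_4,v_5,v_6] = [v_5,v_6] − [v_4,v_6] + [v_4,v_5].
As a 21×13 matrix over Z this has rank 11, with invariant factors (1,1,1,1,1,1,1,1,1,1,1).

The boundary map ∂_3: C_3 → C_2 sends each 3-simplex σ to the alternating sum Σ_i (−1)^i (σ with its i-th vertex removed). For instance
  ∂[v_4,v_5,v_6,v_9] = [v_5,v_6,v_9] − [v_4,v_6,v_9] + [v_4,v_5,v_9] − [v_4,v_5,v_6],
  ∂[v_5,v_6,v_8,v_9] = [v_6,v_8,v_9] − [v_5,v_8,v_9] + [v_5,v_6,v_9] − [v_5,v_6,v_8].
The resulting 13×2 matrix has rank 2, and its Smith normal form has invariant factors (1,1).

Now H_k = ker ∂_k / im ∂_{k+1}, so:

  H_0: rank C_0 − rank ∂_1 = 10 − 9 = 1, and the invariant factors of ∂_1 are all 1, so H_0 = Z.
  H_1: rank ker ∂_1 − rank ∂_2 = (21 − 9) − 11 = 1, and the invariant factors of ∂_2 are all 1, so H_1 = Z.
  H_2: rank ker ∂_2 − rank ∂_3 = (13 − 11) − 2 = 0, and the invariant factors of ∂_3 are all 1, so H_2 = 0.
  H_3: rank ker ∂_3 − rank ∂_4 = (2 − 2) − 0 = 0, and there is no ∂_4, so H_3 = 0.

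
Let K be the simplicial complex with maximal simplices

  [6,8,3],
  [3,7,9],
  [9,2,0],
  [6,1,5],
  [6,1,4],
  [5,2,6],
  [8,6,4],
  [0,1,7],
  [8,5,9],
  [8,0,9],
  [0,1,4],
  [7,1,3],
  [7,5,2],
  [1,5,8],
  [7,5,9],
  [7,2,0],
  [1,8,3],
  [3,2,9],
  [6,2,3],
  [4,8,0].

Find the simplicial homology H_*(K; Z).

K has 10 vertices, 30 edges, 20 triangles.
rank ∂_0 = 0, rank ∂_1 = 9 ⇒ b_0 = 10 − 0 − 9 = 1; all invariant factors of ∂_1 are 1 so no torsion. So H_0 = Z.
rank ∂_1 = 9, rank ∂_2 = 20 ⇒ b_1 = 30 − 9 − 20 = 1; ∂_2 has invariant factor(s) [2] giving torsion. So H_1 = Z ⊕ Z/2Z.
rank ∂_2 = 20, rank ∂_3 = 0 ⇒ b_2 = 20 − 20 − 0 = 0. So H_2 = 0.

H_0 ≅ Z,  H_1 ≅ Z ⊕ Z/2Z,  H_2 = 0.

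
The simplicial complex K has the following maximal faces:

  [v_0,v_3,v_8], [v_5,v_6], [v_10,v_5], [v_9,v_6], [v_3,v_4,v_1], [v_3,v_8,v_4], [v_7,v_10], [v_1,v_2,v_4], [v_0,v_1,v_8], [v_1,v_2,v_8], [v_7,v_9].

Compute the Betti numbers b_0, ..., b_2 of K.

b_0 = 2, b_1 = 2, b_2 = 0.

We work with the vertex ordering v_0 < v_1 < v_2 < v_3 < v_4 < v_5 < v_6 < v_7 < v_8 < v_9 < v_10. The simplices of K, each written with vertices in increasing order, are:

  0-simplices (11): [v_0], [v_1], [v_2], [v_3], [v_4], [v_5], [v_6], [v_7], [v_8], [v_9], [v_10]
  1-simplices (17): (17 of them)
  2-simplices (6): [v_0,v_1,v_8], [v_0,v_3,v_8], [v_1,v_2,v_4], [v_1,v_2,v_8], [v_1,v_3,v_4], [v_3,v_4,v_8]

so the chain groups are C_0 ≅ Z^11, C_1 ≅ Z^17, C_2 ≅ Z^6.

∂_1: C_1 → C_0 maps an edge to its endpoints' difference, ∂[p,q] = q − p. For instance
  ∂[v_1,v_3] = [v_3] − [v_1].
The 11×17 boundary matrix has rank 9 and Smith normal form diag(1,1,1,1,1,1,1,1,1).

Boundary ∂_2: C_2 → C_1 maps a triangle to the signed sum of its edges. For instance
  ∂[v_1,v_2,v_4] = [v_2,v_4] − [v_1,v_4] + [v_1,v_2],
  ∂[v_3,v_4,v_8] = [v_4,v_8] − [v_3,v_8] + [v_3,v_4].
This gives a 17×6 integer matrix of rank 6; reducing to Smith normal form yields diagonal entries (1,1,1,1,1,1).

Computing H_k = (kernel of ∂_k) / (image of ∂_{k+1}):

  H_0: rank C_0 − rank ∂_1 = 11 − 9 = 2, and the invariant factors of ∂_1 are all 1, so H_0 ≅ Z^2.
  H_1: rank ker ∂_1 − rank ∂_2 = (17 − 9) − 6 = 2, and the invariant factors of ∂_2 are all 1, so H_1 ≅ Z^2.
  H_2: rank ker ∂_2 − rank ∂_3 = (6 − 6) − 0 = 0, and there is no ∂_3, so H_2 ≅ 0.

As a check, the Euler characteristic is 11 − 17 + 6 = 0, which agrees with 2 − 2 + 0 = 0.
(K is a triangulation of the disjoint union of the circle S^1 and the cylinder S^1 x I.)

Hence the Betti numbers are b_0 = 2, b_1 = 2, b_2 = 0.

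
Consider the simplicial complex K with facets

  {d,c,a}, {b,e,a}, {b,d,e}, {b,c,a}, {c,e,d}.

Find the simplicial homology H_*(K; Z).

Take the total order a < b < c < d < e on the vertex set. Then K (dimension 2) consists of the simplices:

  0-simplices (5): a, b, c, d, e
  1-simplices (10): ab, ac, ad, ae, bc, bd, be, cd, ce, de
  2-simplices (5): abc, abe, acd, bde, cde

Hence C_0 ≅ Z^5, C_1 ≅ Z^10, C_2 ≅ Z^5.

∂_1: C_1 → C_0 maps an edge to its endpoints' difference, ∂[p,q] = q − p.
The resulting 5×10 matrix has rank 4, and its Smith normal form has invariant factors (1,1,1,1).

Boundary ∂_2: C_2 → C_1 maps a triangle to the signed sum of its edges. For instance
  ∂abc = bc − ac + ab,
  ∂bde = de − be + bd.
This gives a 10×5 integer matrix of rank 5; reducing to Smith normal form yields diagonal entries (1,1,1,1,1).

From H_k ≅ ker(∂_k) / im(∂_{k+1}) we obtain:

  H_0: rank C_0 − rank ∂_1 = 5 − 4 = 1, and the invariant factors of ∂_1 are all 1, so H_0 = Z.
  H_1: rank ker ∂_1 − rank ∂_2 = (10 − 4) − 5 = 1, and the invariant factors of ∂_2 are all 1, so H_1 = Z.
  H_2: rank ker ∂_2 − rank ∂_3 = (5 − 5) − 0 = 0, and there is no ∂_3, so H_2 = 0.

H_0 = Z,  H_1 = Z,  H_2 = 0.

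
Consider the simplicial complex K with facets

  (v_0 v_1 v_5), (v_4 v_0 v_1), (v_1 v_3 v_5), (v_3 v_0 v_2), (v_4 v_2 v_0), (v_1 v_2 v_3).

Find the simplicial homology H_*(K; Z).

H_0 = Z,  H_1 = Z,  H_2 = 0.

K has 6 vertices, 12 edges, 6 triangles.
rank ∂_0 = 0, rank ∂_1 = 5 ⇒ b_0 = 6 − 0 − 5 = 1; all invariant factors of ∂_1 are 1 so no torsion. So H_0 = Z.
rank ∂_1 = 5, rank ∂_2 = 6 ⇒ b_1 = 12 − 5 − 6 = 1; all invariant factors of ∂_2 are 1 so no torsion. So H_1 = Z.
rank ∂_2 = 6, rank ∂_3 = 0 ⇒ b_2 = 6 − 6 − 0 = 0. So H_2 = 0.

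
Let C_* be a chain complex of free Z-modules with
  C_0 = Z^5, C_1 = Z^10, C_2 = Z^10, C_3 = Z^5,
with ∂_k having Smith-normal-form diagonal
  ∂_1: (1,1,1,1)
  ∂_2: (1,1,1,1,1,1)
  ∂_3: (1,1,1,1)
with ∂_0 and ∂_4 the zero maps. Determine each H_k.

H_0: b_0 = 5 − 0 − 4 = 1; torsion from ∂_1 factors > 1: none. So H_0 ≅ Z.
H_1: b_1 = 10 − 4 − 6 = 0; torsion from ∂_2 factors > 1: none. So H_1 ≅ 0.
H_2: b_2 = 10 − 6 − 4 = 0; torsion from ∂_3 factors > 1: none. So H_2 ≅ 0.
H_3: b_3 = 5 − 4 − 0 = 1; torsion from ∂_4 factors > 1: none. So H_3 ≅ Z.

H_0 ≅ Z,  H_1 = 0,  H_2 = 0,  H_3 ≅ Z.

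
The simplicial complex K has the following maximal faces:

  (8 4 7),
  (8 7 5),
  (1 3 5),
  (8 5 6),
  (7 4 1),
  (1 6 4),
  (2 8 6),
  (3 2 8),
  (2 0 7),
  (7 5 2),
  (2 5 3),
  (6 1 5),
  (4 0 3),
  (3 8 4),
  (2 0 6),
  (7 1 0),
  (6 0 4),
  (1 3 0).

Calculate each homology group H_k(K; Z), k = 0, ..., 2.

Fix the vertex order 0 < 1 < 2 < 3 < 4 < 5 < 6 < 7 < 8 and write every simplex with vertices in increasing order. Then dim K = 2 and the simplices of K are:

  0-simplices (9): [0], [1], [2], [3], [4], [5], [6], [7], [8]
  1-simplices (27): (27 of them)
  2-simplices (18): [0,1,3], [0,1,7], [0,2,6], [0,2,7], [0,3,4], [0,4,6], [1,3,5], [1,4,6], [1,4,7], [1,5,6], [2,3,5], [2,3,8], [2,5,7], [2,6,8], [3,4,8], [4,7,8], [5,6,8], [5,7,8]

Hence C_0 ≅ Z^9, C_1 ≅ Z^27, C_2 ≅ Z^18.

The boundary map ∂_1: C_1 → C_0 is given by ∂[p,q] = [q] − [p].
The 9×27 boundary matrix has rank 8 and Smith normal form diag(1,1,1,1,1,1,1,1).

∂_2: C_2 → C_1 acts by ∂[p,q,r] = [q,r] − [p,r] + [p,q]. For instance
  ∂[0,4,6] = [4,6] − [0,6] + [0,4],
  ∂[1,4,7] = [4,7] − [1,7] + [1,4].
The resulting 27×18 matrix has rank 18, and its Smith normal form has invariant factors (1,1,1,1,1,1,1,1,1,1,1,1,1,1,1,1,1,2).

Reading off H_k = ker ∂_k / im ∂_{k+1}:

  H_0: rank C_0 − rank ∂_1 = 9 − 8 = 1, and the invariant factors of ∂_1 are all 1, so H_0 ≅ Z.
  H_1: rank ker ∂_1 − rank ∂_2 = (27 − 8) − 18 = 1, and ∂_2 has invariant factor 2 > 1, so H_1 ≅ Z ⊕ Z/2.
  H_2: rank ker ∂_2 − rank ∂_3 = (18 − 18) − 0 = 0, and there is no ∂_3, so H_2 ≅ 0.

As a check, the Euler characteristic is 9 − 27 + 18 = 0, which agrees with 1 − 1 + 0 = 0.

H_0 = Z,  H_1 = Z ⊕ Z/2,  H_2 = 0.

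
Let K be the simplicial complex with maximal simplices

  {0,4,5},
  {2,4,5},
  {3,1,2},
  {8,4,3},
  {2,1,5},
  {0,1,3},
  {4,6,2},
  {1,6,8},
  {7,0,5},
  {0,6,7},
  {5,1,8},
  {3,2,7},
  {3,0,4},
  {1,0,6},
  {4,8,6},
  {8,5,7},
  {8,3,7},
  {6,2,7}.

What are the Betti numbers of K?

Fix the vertex order 0 < 1 < 2 < 3 < 4 < 5 < 6 < 7 < 8 and write every simplex with vertices in increasing order. Then dim K = 2 and the simplices of K are:

  0-simplices (9): [0], [1], [2], [3], [4], [5], [6], [7], [8]
  1-simplices (27): (27 of them)
  2-simplices (18): [0,1,3], [0,1,6], [0,3,4], [0,4,5], [0,5,7], [0,6,7], [1,2,3], [1,2,5], [1,5,8], [1,6,8], [2,3,7], [2,4,5], [2,4,6], [2,6,7], [3,4,8], [3,7,8], [4,6,8], [5,7,8]

giving chain groups C_0 ≅ Z^9, C_1 ≅ Z^27, C_2 ≅ Z^18.

∂_1: C_1 → C_0 maps an edge to its endpoints' difference, ∂[p,q] = q − p.
This gives a 9×27 integer matrix of rank 8; reducing to Smith normal form yields diagonal entries (1,1,1,1,1,1,1,1).

Boundary ∂_2: C_2 → C_1 maps a triangle to the signed sum of its edges. For instance
  ∂[1,2,5] = [2,5] − [1,5] + [1,2],
  ∂[4,6,8] = [6,8] − [4,8] + [4,6].
The resulting 27×18 matrix has rank 17, and its Smith normal form has invariant factors (1,1,1,1,1,1,1,1,1,1,1,1,1,1,1,1,1).

From H_k ≅ ker(∂_k) / im(∂_{k+1}) we obtain:

  H_0: rank C_0 − rank ∂_1 = 9 − 8 = 1, and the invariant factors of ∂_1 are all 1, so H_0 = Z.
  H_1: rank ker ∂_1 − rank ∂_2 = (27 − 8) − 17 = 2, and the invariant factors of ∂_2 are all 1, so H_1 = Z^2.
  H_2: rank ker ∂_2 − rank ∂_3 = (18 − 17) − 0 = 1, and there is no ∂_3, so H_2 = Z.

Hence the Betti numbers are b_0 = 1, b_1 = 2, b_2 = 1.

b_0 = 1, b_1 = 2, b_2 = 1.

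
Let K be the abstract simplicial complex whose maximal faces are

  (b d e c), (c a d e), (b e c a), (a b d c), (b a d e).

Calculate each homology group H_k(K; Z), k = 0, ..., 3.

H_0 ≅ Z,  H_1 = 0,  H_2 = 0,  H_3 ≅ Z.

Fix the vertex order a < b < c < d < e and write every simplex with vertices in increasing order. Then dim K = 3 and the simplices of K are:

  0-simplices (5): a, b, c, d, e
  1-simplices (10): ab, ac, ad, ae, bc, bd, be, cd, ce, de
  2-simplices (10): abc, abd, abe, acd, ace, ade, bcd, bce, bde, cde
  3-simplices (5): abcd, abce, abde, acde, bcde

giving chain groups C_0 ≅ Z^5, C_1 ≅ Z^10, C_2 ≅ Z^10, C_3 ≅ Z^5.

The boundary map ∂_1: C_1 → C_0 is given by ∂[p,q] = [q] − [p]. For instance
  ∂ac = c − a.
The 5×10 boundary matrix has rank 4 and Smith normal form diag(1,1,1,1).

Boundary ∂_2: C_2 → C_1 sends each 2-simplex [p,q,r] to [q,r] − [p,r] + [p,q]. For instance
  ∂abe = be − ae + ab,
  ∂ace = ce − ae + ac.
The 10×10 boundary matrix has rank 6 and Smith normal form diag(1,1,1,1,1,1).

Boundary ∂_3: C_3 → C_2 sends each 3-simplex σ to the alternating sum Σ_i (−1)^i (σ with its i-th vertex removed). For instance
  ∂acde = cde − ade + ace − acd,
  ∂abcd = bcd − acd + abd − abc.
This gives a 10×5 integer matrix of rank 4; reducing to Smith normal form yields diagonal entries (1,1,1,1).

From H_k ≅ ker(∂_k) / im(∂_{k+1}) we obtain:

  H_0: rank C_0 − rank ∂_1 = 5 − 4 = 1, and the invariant factors of ∂_1 are all 1, so H_0 ≅ Z.
  H_1: rank ker ∂_1 − rank ∂_2 = (10 − 4) − 6 = 0, and the invariant factors of ∂_2 are all 1, so H_1 ≅ 0.
  H_2: rank ker ∂_2 − rank ∂_3 = (10 − 6) − 4 = 0, and the invariant factors of ∂_3 are all 1, so H_2 ≅ 0.
  H_3: rank ker ∂_3 − rank ∂_4 = (5 − 4) − 0 = 1, and there is no ∂_4, so H_3 ≅ Z.

(K is a triangulation of the 3-sphere S^3.)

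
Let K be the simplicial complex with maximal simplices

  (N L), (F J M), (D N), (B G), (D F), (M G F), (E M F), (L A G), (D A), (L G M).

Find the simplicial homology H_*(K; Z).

H_0 = Z,  H_1 = Z^2,  H_2 = 0.

We work with the vertex ordering A < B < D < E < F < G < J < L < M < N. The simplices of K, each written with vertices in increasing order, are:

  0-simplices (10): A, B, D, E, F, G, J, L, M, N
  1-simplices (16): AD, AG, AL, BG, DF, DN, EF, EM, FG, FJ, FM, GL, GM, JM, LM, LN
  2-simplices (5): AGL, EFM, FGM, FJM, GLM

so the chain groups are C_0 ≅ Z^10, C_1 ≅ Z^16, C_2 ≅ Z^5.

The boundary map ∂_1: C_1 → C_0 maps an edge to its endpoints' difference, ∂[p,q] = q − p. For instance
  ∂GM = M − G.
This gives a 10×16 integer matrix of rank 9; reducing to Smith normal form yields diagonal entries (1,1,1,1,1,1,1,1,1).

Boundary ∂_2: C_2 → C_1 maps a triangle to the signed sum of its edges. For instance
  ∂FGM = GM − FM + FG,
  ∂EFM = FM − EM + EF.
The 16×5 boundary matrix has rank 5 and Smith normal form diag(1,1,1,1,1).

Computing H_k = (kernel of ∂_k) / (image of ∂_{k+1}):

  H_0: rank C_0 − rank ∂_1 = 10 − 9 = 1, and the invariant factors of ∂_1 are all 1, so H_0 = Z.
  H_1: rank ker ∂_1 − rank ∂_2 = (16 − 9) − 5 = 2, and the invariant factors of ∂_2 are all 1, so H_1 = Z^2.
  H_2: rank ker ∂_2 − rank ∂_3 = (5 − 5) − 0 = 0, and there is no ∂_3, so H_2 = 0.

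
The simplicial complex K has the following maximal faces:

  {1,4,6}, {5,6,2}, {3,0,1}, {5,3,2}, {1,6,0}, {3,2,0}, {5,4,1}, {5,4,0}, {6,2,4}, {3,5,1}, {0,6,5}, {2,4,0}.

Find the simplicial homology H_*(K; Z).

K has 7 vertices, 18 edges, 12 triangles.
rank ∂_0 = 0, rank ∂_1 = 6 ⇒ b_0 = 7 − 0 − 6 = 1; all invariant factors of ∂_1 are 1 so no torsion. So H_0 = Z.
rank ∂_1 = 6, rank ∂_2 = 12 ⇒ b_1 = 18 − 6 − 12 = 0; ∂_2 has invariant factor(s) [2] giving torsion. So H_1 = Z/2.
rank ∂_2 = 12, rank ∂_3 = 0 ⇒ b_2 = 12 − 12 − 0 = 0. So H_2 = 0.

H_0 ≅ Z,  H_1 ≅ Z/2,  H_2 = 0.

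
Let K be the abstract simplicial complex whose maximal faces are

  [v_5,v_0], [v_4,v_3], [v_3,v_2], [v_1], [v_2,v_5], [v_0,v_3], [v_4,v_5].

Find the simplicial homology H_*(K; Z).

H_0 = Z^2,  H_1 = Z^2.

Take the total order v_0 < v_1 < v_2 < v_3 < v_4 < v_5 on the vertex set. Then K (dimension 1) consists of the simplices:

  0-simplices (6): [v_0], [v_1], [v_2], [v_3], [v_4], [v_5]
  1-simplices (6): [v_0,v_3], [v_0,v_5], [v_2,v_3], [v_2,v_5], [v_3,v_4], [v_4,v_5]

Hence C_0 ≅ Z^6, C_1 ≅ Z^6.

∂_1: C_1 → C_0 is given by ∂[p,q] = [q] − [p]. For instance
  ∂[v_3,v_4] = [v_4] − [v_3].
As a 6×6 matrix over Z this has rank 4, with invariant factors (1,1,1,1).

From H_k ≅ ker(∂_k) / im(∂_{k+1}) we obtain:

  H_0: rank C_0 − rank ∂_1 = 6 − 4 = 2, and the invariant factors of ∂_1 are all 1, so H_0 ≅ Z^2.
  H_1: rank ker ∂_1 − rank ∂_2 = (6 − 4) − 0 = 2, and there is no ∂_2, so H_1 ≅ Z^2.

As a check, the Euler characteristic is 6 − 6 = 0, which agrees with 2 − 2 = 0.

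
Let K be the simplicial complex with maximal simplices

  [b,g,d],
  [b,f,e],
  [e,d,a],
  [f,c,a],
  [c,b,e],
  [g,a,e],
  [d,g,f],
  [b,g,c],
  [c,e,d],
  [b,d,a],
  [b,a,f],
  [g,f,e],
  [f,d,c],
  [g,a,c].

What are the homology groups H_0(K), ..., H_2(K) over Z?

H_0 ≅ Z,  H_1 ≅ Z^2,  H_2 ≅ Z.

Order the vertices as a < b < c < d < e < f < g. Listing each simplex with vertices in this order, K has dimension 2 with simplices:

  0-simplices (7): a, b, c, d, e, f, g
  1-simplices (21): ab, ac, ad, ae, af, ag, bc, bd, be, bf, bg, cd, ce, cf, cg, de, df, dg, ef, eg, fg
  2-simplices (14): abd, abf, acf, acg, ade, aeg, bce, bcg, bdg, bef, cde, cdf, dfg, efg

Hence C_0 ≅ Z^7, C_1 ≅ Z^21, C_2 ≅ Z^14.

Boundary ∂_1: C_1 → C_0 is given by ∂[p,q] = [q] − [p].
This gives a 7×21 integer matrix of rank 6; reducing to Smith normal form yields diagonal entries (1,1,1,1,1,1).

The boundary map ∂_2: C_2 → C_1 maps a triangle to the signed sum of its edges. For instance
  ∂dfg = fg − dg + df,
  ∂bdg = dg − bg + bd.
This gives a 21×14 integer matrix of rank 13; reducing to Smith normal form yields diagonal entries (1,1,1,1,1,1,1,1,1,1,1,1,1).

Reading off H_k = ker ∂_k / im ∂_{k+1}:

  H_0: rank C_0 − rank ∂_1 = 7 − 6 = 1, and the invariant factors of ∂_1 are all 1, so H_0 = Z.
  H_1: rank ker ∂_1 − rank ∂_2 = (21 − 6) − 13 = 2, and the invariant factors of ∂_2 are all 1, so H_1 = Z^2.
  H_2: rank ker ∂_2 − rank ∂_3 = (14 − 13) − 0 = 1, and there is no ∂_3, so H_2 = Z.

As a check, the Euler characteristic is 7 − 21 + 14 = 0, which agrees with 1 − 2 + 1 = 0.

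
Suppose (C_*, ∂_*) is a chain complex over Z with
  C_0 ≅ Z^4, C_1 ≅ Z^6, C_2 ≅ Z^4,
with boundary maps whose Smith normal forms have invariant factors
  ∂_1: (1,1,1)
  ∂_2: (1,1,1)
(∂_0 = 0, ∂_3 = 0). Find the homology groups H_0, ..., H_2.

H_0 = Z,  H_1 = 0,  H_2 = Z.

H_0: b_0 = 4 − 0 − 3 = 1; torsion from ∂_1 factors > 1: none. So H_0 = Z.
H_1: b_1 = 6 − 3 − 3 = 0; torsion from ∂_2 factors > 1: none. So H_1 = 0.
H_2: b_2 = 4 − 3 − 0 = 1; torsion from ∂_3 factors > 1: none. So H_2 = Z.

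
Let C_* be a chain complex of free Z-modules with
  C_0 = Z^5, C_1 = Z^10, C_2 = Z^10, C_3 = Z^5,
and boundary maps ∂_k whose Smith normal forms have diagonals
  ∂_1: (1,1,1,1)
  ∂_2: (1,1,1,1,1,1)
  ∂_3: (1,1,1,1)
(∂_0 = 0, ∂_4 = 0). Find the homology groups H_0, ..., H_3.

H_0: b_0 = 5 − 0 − 4 = 1; torsion from ∂_1 factors > 1: none. So H_0 ≅ Z.
H_1: b_1 = 10 − 4 − 6 = 0; torsion from ∂_2 factors > 1: none. So H_1 ≅ 0.
H_2: b_2 = 10 − 6 − 4 = 0; torsion from ∂_3 factors > 1: none. So H_2 ≅ 0.
H_3: b_3 = 5 − 4 − 0 = 1; torsion from ∂_4 factors > 1: none. So H_3 ≅ Z.

H_0 ≅ Z,  H_1 = 0,  H_2 = 0,  H_3 ≅ Z.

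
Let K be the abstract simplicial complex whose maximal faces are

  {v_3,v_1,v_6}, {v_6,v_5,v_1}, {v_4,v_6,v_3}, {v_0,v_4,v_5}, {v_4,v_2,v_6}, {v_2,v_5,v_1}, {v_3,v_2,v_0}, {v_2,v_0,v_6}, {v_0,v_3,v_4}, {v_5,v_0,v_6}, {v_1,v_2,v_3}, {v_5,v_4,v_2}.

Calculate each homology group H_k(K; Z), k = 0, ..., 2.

H_0 = Z,  H_1 = Z_2,  H_2 = 0.

We work with the vertex ordering v_0 < v_1 < v_2 < v_3 < v_4 < v_5 < v_6. The simplices of K, each written with vertices in increasing order, are:

  0-simplices (7): [v_0], [v_1], [v_2], [v_3], [v_4], [v_5], [v_6]
  1-simplices (18): (18 of them)
  2-simplices (12): (12 of them)

so the chain groups are C_0 ≅ Z^7, C_1 ≅ Z^18, C_2 ≅ Z^12.

Boundary ∂_1: C_1 → C_0 is given by ∂[p,q] = [q] − [p].
This gives a 7×18 integer matrix of rank 6; reducing to Smith normal form yields diagonal entries (1,1,1,1,1,1).

∂_2: C_2 → C_1 sends each 2-simplex [p,q,r] to [q,r] − [p,r] + [p,q]. For instance
  ∂[v_0,v_4,v_5] = [v_4,v_5] − [v_0,v_5] + [v_0,v_4],
  ∂[v_1,v_3,v_6] = [v_3,v_6] − [v_1,v_6] + [v_1,v_3].
The 18×12 boundary matrix has rank 12 and Smith normal form diag(1,1,1,1,1,1,1,1,1,1,1,2).

Computing H_k = (kernel of ∂_k) / (image of ∂_{k+1}):

  H_0: rank C_0 − rank ∂_1 = 7 − 6 = 1, and the invariant factors of ∂_1 are all 1, so H_0 = Z.
  H_1: rank ker ∂_1 − rank ∂_2 = (18 − 6) − 12 = 0, and ∂_2 has invariant factor 2 > 1, so H_1 = Z_2.
  H_2: rank ker ∂_2 − rank ∂_3 = (12 − 12) − 0 = 0, and there is no ∂_3, so H_2 = 0.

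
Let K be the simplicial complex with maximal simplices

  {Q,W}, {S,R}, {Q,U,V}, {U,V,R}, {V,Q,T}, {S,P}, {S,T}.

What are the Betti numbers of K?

b_0 = 1, b_1 = 1, b_2 = 0.

Fix the vertex order P < Q < R < S < T < U < V < W and write every simplex with vertices in increasing order. Then dim K = 2 and the simplices of K are:

  0-simplices (8): P, Q, R, S, T, U, V, W
  1-simplices (11): PS, QT, QU, QV, QW, RS, RU, RV, ST, TV, UV
  2-simplices (3): QTV, QUV, RUV

giving chain groups C_0 ≅ Z^8, C_1 ≅ Z^11, C_2 ≅ Z^3.

∂_1: C_1 → C_0 is given by ∂[p,q] = [q] − [p].
As a 8×11 matrix over Z this has rank 7, with invariant factors (1,1,1,1,1,1,1).

Boundary ∂_2: C_2 → C_1 acts by ∂[p,q,r] = [q,r] − [p,r] + [p,q]. For instance
  ∂QUV = UV − QV + QU,
  ∂RUV = UV − RV + RU.
This gives a 11×3 integer matrix of rank 3; reducing to Smith normal form yields diagonal entries (1,1,1).

Reading off H_k = ker ∂_k / im ∂_{k+1}:

  H_0: rank C_0 − rank ∂_1 = 8 − 7 = 1, and the invariant factors of ∂_1 are all 1, so H_0 = Z.
  H_1: rank ker ∂_1 − rank ∂_2 = (11 − 7) − 3 = 1, and the invariant factors of ∂_2 are all 1, so H_1 = Z.
  H_2: rank ker ∂_2 − rank ∂_3 = (3 − 3) − 0 = 0, and there is no ∂_3, so H_2 = 0.

Hence the Betti numbers are b_0 = 1, b_1 = 1, b_2 = 0.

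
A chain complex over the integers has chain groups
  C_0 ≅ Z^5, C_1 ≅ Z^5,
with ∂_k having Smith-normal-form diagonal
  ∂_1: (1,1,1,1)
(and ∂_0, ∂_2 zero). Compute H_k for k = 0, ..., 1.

H_0: b_0 = 5 − 0 − 4 = 1; torsion from ∂_1 factors > 1: none. So H_0 ≅ Z.
H_1: b_1 = 5 − 4 − 0 = 1; torsion from ∂_2 factors > 1: none. So H_1 ≅ Z.

H_0 ≅ Z,  H_1 ≅ Z.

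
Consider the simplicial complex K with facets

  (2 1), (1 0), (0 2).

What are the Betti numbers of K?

b_0 = 1, b_1 = 1.

We work with the vertex ordering 0 < 1 < 2. The simplices of K, each written with vertices in increasing order, are:

  0-simplices (3): [0], [1], [2]
  1-simplices (3): [0,1], [0,2], [1,2]

Hence C_0 ≅ Z^3, C_1 ≅ Z^3.

The boundary map ∂_1: C_1 → C_0 maps an edge to its endpoints' difference, ∂[p,q] = q − p. For instance
  ∂[1,2] = [2] − [1].
The 3×3 boundary matrix has rank 2 and Smith normal form diag(1,1).

Computing H_k = (kernel of ∂_k) / (image of ∂_{k+1}):

  H_0: rank C_0 − rank ∂_1 = 3 − 2 = 1, and the invariant factors of ∂_1 are all 1, so H_0 = Z.
  H_1: rank ker ∂_1 − rank ∂_2 = (3 − 2) − 0 = 1, and there is no ∂_2, so H_1 = Z.

(K is a triangulation of the circle S^1.)

Hence the Betti numbers are b_0 = 1, b_1 = 1.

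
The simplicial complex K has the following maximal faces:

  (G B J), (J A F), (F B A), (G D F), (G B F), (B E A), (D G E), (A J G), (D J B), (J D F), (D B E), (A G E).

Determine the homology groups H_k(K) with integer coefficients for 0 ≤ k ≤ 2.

H_0 ≅ Z,  H_1 ≅ Z/2,  H_2 = 0.

We work with the vertex ordering A < B < D < E < F < G < J. The simplices of K, each written with vertices in increasing order, are:

  0-simplices (7): A, B, D, E, F, G, J
  1-simplices (18): AB, AE, AF, AG, AJ, BD, BE, BF, BG, BJ, DE, DF, DG, DJ, EG, FG, FJ, GJ
  2-simplices (12): ABE, ABF, AEG, AFJ, AGJ, BDE, BDJ, BFG, BGJ, DEG, DFG, DFJ

Hence C_0 ≅ Z^7, C_1 ≅ Z^18, C_2 ≅ Z^12.

Boundary ∂_1: C_1 → C_0 is given by ∂[p,q] = [q] − [p]. For instance
  ∂AG = G − A.
The resulting 7×18 matrix has rank 6, and its Smith normal form has invariant factors (1,1,1,1,1,1).

The boundary map ∂_2: C_2 → C_1 sends each 2-simplex [p,q,r] to [q,r] − [p,r] + [p,q]. For instance
  ∂BDJ = DJ − BJ + BD,
  ∂AEG = EG − AG + AE.
As a 18×12 matrix over Z this has rank 12, with invariant factors (1,1,1,1,1,1,1,1,1,1,1,2).

From H_k ≅ ker(∂_k) / im(∂_{k+1}) we obtain:

  H_0: rank C_0 − rank ∂_1 = 7 − 6 = 1, and the invariant factors of ∂_1 are all 1, so H_0 = Z.
  H_1: rank ker ∂_1 − rank ∂_2 = (18 − 6) − 12 = 0, and ∂_2 has invariant factor 2 > 1, so H_1 = Z/2.
  H_2: rank ker ∂_2 − rank ∂_3 = (12 − 12) − 0 = 0, and there is no ∂_3, so H_2 = 0.

(K is a triangulation of the real projective plane RP^2.)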